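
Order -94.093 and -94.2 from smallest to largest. -94.2, -94.093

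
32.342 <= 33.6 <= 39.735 True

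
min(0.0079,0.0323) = 0.0079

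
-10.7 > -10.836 True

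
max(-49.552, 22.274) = 22.274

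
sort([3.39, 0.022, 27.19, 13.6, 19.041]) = [0.022, 3.39, 13.6, 19.041, 27.19]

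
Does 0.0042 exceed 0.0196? No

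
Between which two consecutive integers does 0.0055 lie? 0 and 1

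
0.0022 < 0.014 True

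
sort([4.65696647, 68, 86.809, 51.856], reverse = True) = [86.809, 68, 51.856, 4.65696647]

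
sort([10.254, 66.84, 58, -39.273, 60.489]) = [-39.273, 10.254, 58, 60.489, 66.84]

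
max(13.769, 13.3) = 13.769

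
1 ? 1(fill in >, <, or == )==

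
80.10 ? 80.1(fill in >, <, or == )==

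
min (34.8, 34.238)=34.238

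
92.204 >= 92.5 False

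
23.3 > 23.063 True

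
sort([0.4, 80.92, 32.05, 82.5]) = [0.4, 32.05, 80.92, 82.5]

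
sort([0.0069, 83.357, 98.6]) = [0.0069, 83.357, 98.6]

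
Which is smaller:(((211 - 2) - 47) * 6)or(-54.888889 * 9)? (-54.888889 * 9)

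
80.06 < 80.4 True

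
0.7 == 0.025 False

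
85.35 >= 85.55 False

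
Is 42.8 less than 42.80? No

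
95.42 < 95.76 True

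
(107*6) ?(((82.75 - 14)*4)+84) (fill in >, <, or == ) >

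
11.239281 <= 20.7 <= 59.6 True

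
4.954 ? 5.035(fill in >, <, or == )<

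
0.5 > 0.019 True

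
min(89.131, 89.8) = 89.131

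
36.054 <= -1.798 False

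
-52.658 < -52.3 True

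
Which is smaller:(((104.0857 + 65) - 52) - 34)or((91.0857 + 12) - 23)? ((91.0857 + 12) - 23)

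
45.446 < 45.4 False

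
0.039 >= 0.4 False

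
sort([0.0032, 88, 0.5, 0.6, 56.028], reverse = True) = [88, 56.028, 0.6, 0.5, 0.0032]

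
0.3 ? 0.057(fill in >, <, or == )>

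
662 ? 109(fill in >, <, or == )>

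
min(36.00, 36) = 36.00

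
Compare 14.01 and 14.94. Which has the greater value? 14.94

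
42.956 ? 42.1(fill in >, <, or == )>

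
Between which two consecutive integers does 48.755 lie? 48 and 49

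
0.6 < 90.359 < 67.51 False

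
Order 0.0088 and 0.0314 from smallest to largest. 0.0088, 0.0314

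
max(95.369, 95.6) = 95.6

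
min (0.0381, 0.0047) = 0.0047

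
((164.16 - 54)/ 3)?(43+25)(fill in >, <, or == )<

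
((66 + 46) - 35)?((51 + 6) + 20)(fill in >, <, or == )==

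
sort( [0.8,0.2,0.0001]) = [0.0001,0.2,0.8]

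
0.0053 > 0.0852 False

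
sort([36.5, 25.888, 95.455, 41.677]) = [25.888, 36.5, 41.677, 95.455]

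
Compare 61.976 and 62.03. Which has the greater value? 62.03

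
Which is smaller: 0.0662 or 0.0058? 0.0058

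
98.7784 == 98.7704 False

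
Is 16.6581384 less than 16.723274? Yes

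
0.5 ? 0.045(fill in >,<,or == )>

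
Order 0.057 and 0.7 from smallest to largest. 0.057, 0.7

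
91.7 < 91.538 False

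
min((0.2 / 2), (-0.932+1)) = 0.068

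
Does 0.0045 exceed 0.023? No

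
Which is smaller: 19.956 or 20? 19.956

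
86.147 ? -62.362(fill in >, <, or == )>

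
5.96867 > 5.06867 True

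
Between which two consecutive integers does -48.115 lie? -49 and -48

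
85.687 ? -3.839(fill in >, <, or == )>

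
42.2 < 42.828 True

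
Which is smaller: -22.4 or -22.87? -22.87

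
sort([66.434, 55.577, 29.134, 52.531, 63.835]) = [29.134, 52.531, 55.577, 63.835, 66.434]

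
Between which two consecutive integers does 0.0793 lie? 0 and 1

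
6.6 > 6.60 False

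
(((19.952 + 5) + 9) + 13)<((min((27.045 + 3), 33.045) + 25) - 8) True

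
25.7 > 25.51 True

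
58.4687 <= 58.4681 False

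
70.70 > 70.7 False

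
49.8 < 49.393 False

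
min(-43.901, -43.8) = -43.901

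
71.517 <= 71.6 True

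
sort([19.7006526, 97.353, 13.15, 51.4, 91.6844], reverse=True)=[97.353, 91.6844, 51.4, 19.7006526, 13.15]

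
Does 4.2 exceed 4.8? No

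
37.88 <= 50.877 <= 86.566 True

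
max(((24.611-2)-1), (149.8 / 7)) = 21.611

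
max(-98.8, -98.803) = -98.8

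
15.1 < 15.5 True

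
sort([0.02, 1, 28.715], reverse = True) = [28.715, 1, 0.02]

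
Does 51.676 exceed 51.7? No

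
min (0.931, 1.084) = 0.931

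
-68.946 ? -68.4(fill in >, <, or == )<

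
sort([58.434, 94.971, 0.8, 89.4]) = [0.8, 58.434, 89.4, 94.971]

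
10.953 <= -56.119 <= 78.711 False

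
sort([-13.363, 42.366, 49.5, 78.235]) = [-13.363, 42.366, 49.5, 78.235]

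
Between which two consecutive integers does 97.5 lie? 97 and 98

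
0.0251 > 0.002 True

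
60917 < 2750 False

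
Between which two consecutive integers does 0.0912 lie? 0 and 1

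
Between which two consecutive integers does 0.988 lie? 0 and 1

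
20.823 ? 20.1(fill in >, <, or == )>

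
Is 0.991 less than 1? Yes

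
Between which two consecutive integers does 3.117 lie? 3 and 4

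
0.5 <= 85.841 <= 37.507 False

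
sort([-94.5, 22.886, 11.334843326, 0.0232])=[-94.5, 0.0232, 11.334843326, 22.886]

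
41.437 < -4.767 False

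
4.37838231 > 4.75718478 False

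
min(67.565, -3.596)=-3.596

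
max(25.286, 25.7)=25.7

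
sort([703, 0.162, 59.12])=[0.162, 59.12, 703]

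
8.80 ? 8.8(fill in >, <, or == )==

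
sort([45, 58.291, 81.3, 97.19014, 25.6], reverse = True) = [97.19014, 81.3, 58.291, 45, 25.6]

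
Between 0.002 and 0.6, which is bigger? 0.6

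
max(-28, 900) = 900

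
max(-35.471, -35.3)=-35.3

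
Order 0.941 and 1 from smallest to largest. 0.941, 1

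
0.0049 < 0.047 True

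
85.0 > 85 False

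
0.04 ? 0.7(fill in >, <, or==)<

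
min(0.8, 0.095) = 0.095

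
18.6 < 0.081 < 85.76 False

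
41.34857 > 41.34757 True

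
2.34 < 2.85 True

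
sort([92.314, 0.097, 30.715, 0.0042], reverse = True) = [92.314, 30.715, 0.097, 0.0042]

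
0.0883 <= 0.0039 False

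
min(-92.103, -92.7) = -92.7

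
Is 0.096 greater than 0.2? No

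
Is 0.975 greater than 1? No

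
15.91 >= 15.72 True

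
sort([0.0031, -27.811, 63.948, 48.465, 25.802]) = [-27.811, 0.0031, 25.802, 48.465, 63.948]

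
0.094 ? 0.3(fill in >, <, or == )<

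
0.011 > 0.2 False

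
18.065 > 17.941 True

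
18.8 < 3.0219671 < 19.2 False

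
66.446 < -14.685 False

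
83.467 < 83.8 True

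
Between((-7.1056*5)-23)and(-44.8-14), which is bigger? ((-7.1056*5)-23)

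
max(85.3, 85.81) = 85.81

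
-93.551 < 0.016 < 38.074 True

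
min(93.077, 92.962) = 92.962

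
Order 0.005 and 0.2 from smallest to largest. 0.005, 0.2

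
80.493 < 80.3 False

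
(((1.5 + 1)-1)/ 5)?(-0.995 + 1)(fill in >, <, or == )>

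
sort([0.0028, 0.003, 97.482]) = [0.0028, 0.003, 97.482]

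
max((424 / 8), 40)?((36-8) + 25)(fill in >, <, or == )==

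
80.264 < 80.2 False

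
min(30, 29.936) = 29.936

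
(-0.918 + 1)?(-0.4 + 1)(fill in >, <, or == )<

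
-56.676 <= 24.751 True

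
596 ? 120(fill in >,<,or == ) >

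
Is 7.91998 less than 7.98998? Yes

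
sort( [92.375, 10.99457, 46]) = [10.99457, 46, 92.375]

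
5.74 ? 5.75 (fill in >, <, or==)<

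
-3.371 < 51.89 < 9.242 False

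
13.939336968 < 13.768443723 False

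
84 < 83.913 False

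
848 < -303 False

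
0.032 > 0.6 False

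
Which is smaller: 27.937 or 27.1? 27.1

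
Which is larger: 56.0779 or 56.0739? 56.0779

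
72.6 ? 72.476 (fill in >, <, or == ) >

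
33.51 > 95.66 False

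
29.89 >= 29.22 True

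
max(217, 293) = 293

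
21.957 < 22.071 True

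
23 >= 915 False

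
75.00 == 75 True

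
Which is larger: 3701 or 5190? 5190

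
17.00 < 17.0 False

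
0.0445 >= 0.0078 True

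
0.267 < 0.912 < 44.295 True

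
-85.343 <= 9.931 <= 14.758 True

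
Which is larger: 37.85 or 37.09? 37.85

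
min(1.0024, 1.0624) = 1.0024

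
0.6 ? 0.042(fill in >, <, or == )>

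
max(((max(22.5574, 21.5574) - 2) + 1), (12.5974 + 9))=21.5974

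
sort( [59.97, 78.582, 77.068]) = [59.97, 77.068, 78.582]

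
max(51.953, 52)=52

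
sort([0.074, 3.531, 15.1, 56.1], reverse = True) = [56.1, 15.1, 3.531, 0.074]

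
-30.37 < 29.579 True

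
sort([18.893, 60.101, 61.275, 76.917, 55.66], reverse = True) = [76.917, 61.275, 60.101, 55.66, 18.893]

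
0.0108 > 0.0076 True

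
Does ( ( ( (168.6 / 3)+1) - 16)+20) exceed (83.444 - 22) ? No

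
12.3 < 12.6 True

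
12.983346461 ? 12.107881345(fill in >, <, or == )>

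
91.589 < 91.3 False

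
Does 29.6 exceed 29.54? Yes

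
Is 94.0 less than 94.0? No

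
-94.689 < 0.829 True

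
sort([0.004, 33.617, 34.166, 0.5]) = [0.004, 0.5, 33.617, 34.166]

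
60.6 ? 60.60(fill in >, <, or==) ==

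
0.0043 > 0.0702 False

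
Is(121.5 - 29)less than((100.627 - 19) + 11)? Yes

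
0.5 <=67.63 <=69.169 True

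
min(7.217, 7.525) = 7.217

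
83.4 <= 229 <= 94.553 False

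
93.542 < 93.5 False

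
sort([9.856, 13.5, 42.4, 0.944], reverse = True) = [42.4, 13.5, 9.856, 0.944]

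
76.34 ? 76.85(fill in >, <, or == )<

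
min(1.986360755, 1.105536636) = 1.105536636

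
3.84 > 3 True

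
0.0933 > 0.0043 True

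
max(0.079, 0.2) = 0.2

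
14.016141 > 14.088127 False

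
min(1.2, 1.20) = 1.2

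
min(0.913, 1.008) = 0.913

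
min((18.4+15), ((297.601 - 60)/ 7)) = 33.4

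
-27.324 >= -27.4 True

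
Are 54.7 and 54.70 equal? Yes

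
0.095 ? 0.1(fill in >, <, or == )<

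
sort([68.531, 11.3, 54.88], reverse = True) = [68.531, 54.88, 11.3]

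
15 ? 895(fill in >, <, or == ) <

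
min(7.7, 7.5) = 7.5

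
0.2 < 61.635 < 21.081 False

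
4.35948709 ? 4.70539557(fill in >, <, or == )<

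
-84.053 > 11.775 False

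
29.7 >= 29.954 False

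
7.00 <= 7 True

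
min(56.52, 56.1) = 56.1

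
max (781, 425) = 781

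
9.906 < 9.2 False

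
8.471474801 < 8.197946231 False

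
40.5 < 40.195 False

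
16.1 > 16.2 False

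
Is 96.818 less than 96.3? No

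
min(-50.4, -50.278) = -50.4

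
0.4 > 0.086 True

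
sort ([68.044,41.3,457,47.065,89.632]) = [41.3,47.065,68.044,89.632,457]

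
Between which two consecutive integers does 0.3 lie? 0 and 1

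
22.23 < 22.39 True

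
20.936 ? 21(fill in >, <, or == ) <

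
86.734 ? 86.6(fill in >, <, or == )>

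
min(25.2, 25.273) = 25.2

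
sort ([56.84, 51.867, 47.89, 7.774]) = [7.774, 47.89, 51.867, 56.84]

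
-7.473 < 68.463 True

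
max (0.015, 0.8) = 0.8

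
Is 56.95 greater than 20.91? Yes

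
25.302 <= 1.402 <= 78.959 False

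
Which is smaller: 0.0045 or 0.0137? 0.0045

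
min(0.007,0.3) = 0.007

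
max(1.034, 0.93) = 1.034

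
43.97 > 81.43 False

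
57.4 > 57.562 False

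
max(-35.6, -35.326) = -35.326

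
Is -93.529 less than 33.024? Yes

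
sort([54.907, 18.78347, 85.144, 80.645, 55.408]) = [18.78347, 54.907, 55.408, 80.645, 85.144]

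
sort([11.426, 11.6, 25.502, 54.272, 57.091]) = [11.426, 11.6, 25.502, 54.272, 57.091]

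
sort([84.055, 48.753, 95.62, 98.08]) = [48.753, 84.055, 95.62, 98.08]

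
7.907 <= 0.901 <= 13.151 False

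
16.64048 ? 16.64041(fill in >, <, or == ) >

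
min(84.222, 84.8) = 84.222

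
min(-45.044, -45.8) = -45.8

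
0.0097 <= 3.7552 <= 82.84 True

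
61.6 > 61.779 False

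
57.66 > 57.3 True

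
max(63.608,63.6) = 63.608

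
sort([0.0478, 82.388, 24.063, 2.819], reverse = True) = [82.388, 24.063, 2.819, 0.0478]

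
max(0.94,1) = 1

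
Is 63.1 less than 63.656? Yes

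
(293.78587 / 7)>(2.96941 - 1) True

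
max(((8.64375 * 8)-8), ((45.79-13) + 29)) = 61.79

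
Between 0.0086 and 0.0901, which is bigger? 0.0901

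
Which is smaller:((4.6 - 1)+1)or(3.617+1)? ((4.6 - 1)+1)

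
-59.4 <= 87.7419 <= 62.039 False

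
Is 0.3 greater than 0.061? Yes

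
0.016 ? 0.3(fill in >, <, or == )<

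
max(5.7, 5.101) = 5.7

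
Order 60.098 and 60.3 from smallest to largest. 60.098, 60.3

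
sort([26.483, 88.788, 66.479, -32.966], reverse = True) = [88.788, 66.479, 26.483, -32.966]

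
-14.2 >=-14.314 True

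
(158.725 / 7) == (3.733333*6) False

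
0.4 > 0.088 True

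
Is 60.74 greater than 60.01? Yes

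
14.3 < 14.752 True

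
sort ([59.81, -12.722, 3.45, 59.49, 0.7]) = [-12.722, 0.7, 3.45, 59.49, 59.81]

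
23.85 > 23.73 True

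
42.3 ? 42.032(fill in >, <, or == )>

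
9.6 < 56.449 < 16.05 False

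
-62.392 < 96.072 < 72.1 False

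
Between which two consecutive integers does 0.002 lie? 0 and 1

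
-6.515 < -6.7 False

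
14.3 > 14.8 False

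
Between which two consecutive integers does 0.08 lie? 0 and 1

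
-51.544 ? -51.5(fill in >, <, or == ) <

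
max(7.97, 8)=8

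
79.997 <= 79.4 False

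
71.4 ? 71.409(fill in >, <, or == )<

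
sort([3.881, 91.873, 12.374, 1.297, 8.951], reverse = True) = [91.873, 12.374, 8.951, 3.881, 1.297]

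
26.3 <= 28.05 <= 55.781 True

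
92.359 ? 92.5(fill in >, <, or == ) <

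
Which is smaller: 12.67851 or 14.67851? 12.67851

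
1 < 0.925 False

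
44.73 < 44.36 False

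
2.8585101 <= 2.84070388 False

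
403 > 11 True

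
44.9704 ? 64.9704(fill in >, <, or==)<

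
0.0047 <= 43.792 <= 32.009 False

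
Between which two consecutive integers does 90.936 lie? 90 and 91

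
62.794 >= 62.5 True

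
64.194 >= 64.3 False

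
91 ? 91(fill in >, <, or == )==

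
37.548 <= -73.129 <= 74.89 False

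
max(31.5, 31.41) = 31.5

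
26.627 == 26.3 False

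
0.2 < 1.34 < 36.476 True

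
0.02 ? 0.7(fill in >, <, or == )<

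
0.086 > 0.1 False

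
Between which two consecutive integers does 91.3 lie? 91 and 92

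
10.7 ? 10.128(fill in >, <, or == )>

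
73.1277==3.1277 False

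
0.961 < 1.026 True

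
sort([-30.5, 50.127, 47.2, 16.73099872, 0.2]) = [-30.5, 0.2, 16.73099872, 47.2, 50.127]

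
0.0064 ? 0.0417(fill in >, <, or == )<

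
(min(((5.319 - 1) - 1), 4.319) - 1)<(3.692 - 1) True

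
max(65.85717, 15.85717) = 65.85717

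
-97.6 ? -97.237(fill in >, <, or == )<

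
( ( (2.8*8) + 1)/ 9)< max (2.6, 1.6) False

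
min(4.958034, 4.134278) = 4.134278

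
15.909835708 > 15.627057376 True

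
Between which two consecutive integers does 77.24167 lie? 77 and 78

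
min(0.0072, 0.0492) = 0.0072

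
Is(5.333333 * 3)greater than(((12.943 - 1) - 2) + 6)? Yes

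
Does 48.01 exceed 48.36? No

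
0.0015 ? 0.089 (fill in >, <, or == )<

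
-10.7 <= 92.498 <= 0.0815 False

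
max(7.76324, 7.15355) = 7.76324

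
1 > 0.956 True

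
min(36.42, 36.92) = 36.42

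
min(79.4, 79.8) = 79.4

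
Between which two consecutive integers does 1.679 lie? 1 and 2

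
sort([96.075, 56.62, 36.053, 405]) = [36.053, 56.62, 96.075, 405]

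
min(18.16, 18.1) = 18.1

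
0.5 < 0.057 False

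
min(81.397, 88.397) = 81.397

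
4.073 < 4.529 True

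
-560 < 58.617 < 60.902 True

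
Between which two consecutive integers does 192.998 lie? 192 and 193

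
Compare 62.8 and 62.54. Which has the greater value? 62.8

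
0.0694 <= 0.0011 False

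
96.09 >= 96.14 False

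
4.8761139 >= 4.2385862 True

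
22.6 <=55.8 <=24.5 False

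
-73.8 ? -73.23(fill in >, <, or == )<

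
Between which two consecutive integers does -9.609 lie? -10 and -9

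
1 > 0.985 True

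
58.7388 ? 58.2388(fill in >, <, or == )>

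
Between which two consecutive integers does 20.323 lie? 20 and 21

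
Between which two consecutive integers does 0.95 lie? 0 and 1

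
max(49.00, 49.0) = 49.0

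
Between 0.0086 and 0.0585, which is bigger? 0.0585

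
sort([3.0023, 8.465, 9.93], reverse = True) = [9.93, 8.465, 3.0023]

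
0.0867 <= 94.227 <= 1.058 False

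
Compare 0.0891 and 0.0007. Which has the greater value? 0.0891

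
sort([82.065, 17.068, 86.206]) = [17.068, 82.065, 86.206]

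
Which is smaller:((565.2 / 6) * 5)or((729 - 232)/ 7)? ((729 - 232)/ 7)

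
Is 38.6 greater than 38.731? No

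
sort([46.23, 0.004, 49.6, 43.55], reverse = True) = [49.6, 46.23, 43.55, 0.004]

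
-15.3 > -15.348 True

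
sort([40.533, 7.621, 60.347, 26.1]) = [7.621, 26.1, 40.533, 60.347]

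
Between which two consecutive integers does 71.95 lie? 71 and 72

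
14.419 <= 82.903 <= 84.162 True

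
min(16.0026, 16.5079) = 16.0026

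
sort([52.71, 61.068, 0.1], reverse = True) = [61.068, 52.71, 0.1]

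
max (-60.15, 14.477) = 14.477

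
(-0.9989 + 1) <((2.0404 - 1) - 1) True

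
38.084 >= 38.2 False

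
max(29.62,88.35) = 88.35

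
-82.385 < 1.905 True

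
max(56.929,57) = 57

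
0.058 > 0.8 False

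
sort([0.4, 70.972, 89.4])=[0.4, 70.972, 89.4]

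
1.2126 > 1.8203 False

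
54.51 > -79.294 True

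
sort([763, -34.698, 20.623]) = [-34.698, 20.623, 763]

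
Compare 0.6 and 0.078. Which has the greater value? 0.6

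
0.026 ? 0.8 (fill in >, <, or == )<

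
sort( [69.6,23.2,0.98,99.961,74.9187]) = [0.98,23.2,69.6,74.9187,99.961]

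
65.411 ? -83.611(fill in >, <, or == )>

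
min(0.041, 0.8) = 0.041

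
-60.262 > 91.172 False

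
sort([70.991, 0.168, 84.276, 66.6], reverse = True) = [84.276, 70.991, 66.6, 0.168]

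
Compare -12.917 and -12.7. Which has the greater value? -12.7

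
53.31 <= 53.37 True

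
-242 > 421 False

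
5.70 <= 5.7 True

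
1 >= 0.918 True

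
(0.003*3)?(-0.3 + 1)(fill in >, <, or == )<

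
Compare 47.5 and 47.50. They are equal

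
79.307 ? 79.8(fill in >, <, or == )<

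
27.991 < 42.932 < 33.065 False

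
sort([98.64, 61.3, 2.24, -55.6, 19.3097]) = [-55.6, 2.24, 19.3097, 61.3, 98.64]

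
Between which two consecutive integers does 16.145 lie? 16 and 17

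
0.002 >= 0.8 False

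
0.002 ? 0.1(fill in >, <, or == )<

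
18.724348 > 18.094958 True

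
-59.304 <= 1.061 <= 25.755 True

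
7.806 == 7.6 False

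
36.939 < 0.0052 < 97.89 False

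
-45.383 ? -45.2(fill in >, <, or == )<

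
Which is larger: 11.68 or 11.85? 11.85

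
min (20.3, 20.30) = 20.3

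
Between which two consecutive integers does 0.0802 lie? 0 and 1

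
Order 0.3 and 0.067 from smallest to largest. 0.067, 0.3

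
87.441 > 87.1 True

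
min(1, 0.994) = 0.994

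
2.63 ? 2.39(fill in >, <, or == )>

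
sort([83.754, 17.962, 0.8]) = [0.8, 17.962, 83.754]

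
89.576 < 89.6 True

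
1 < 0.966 False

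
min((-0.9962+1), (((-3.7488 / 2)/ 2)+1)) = 0.0038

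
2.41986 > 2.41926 True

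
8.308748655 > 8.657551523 False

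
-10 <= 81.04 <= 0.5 False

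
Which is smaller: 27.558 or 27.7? 27.558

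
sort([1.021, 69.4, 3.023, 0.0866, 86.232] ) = [0.0866, 1.021, 3.023, 69.4, 86.232]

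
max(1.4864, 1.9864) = 1.9864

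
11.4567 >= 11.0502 True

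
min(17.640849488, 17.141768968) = 17.141768968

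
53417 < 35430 False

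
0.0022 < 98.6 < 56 False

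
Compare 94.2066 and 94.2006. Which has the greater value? 94.2066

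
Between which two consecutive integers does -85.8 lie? -86 and -85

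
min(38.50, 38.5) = 38.50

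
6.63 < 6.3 False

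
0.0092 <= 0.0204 True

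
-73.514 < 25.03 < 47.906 True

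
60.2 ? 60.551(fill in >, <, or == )<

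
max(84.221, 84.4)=84.4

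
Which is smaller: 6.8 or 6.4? 6.4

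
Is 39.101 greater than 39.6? No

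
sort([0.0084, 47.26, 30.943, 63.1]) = [0.0084, 30.943, 47.26, 63.1]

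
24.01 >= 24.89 False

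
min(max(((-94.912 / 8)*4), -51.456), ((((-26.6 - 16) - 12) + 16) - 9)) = -47.6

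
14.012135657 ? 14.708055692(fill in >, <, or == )<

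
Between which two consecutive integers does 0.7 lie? 0 and 1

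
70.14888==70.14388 False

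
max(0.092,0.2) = 0.2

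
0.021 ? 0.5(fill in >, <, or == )<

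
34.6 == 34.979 False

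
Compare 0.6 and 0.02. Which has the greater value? 0.6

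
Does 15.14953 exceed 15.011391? Yes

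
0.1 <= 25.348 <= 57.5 True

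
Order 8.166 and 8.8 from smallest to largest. 8.166, 8.8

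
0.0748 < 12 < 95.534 True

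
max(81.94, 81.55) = 81.94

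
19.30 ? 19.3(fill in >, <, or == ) ==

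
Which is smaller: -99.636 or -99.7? -99.7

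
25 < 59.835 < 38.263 False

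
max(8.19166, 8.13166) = 8.19166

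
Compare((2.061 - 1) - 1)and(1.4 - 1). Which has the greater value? (1.4 - 1)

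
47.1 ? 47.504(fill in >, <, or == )<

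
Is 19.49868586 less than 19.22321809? No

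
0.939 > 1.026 False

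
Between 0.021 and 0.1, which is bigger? 0.1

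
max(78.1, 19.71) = 78.1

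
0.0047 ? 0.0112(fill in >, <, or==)<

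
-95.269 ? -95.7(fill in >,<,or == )>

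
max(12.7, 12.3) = 12.7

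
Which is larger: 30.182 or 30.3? 30.3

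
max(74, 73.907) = 74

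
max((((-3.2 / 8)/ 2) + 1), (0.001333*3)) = 0.8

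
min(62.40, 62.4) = 62.40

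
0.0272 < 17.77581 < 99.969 True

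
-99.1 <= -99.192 False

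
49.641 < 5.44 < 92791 False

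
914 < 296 False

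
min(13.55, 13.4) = 13.4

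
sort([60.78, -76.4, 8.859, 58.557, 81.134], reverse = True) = [81.134, 60.78, 58.557, 8.859, -76.4]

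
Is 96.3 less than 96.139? No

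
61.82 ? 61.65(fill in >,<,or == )>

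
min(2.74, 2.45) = 2.45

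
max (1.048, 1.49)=1.49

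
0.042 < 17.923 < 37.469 True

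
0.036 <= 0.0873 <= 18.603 True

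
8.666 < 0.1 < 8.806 False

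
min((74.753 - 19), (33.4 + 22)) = 55.4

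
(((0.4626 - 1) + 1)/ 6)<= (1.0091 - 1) False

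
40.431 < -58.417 False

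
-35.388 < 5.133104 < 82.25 True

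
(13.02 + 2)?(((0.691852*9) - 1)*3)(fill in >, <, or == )<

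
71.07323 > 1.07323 True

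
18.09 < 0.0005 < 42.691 False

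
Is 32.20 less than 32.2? No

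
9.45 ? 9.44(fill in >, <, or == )>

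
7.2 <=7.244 True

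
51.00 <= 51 True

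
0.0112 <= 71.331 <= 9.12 False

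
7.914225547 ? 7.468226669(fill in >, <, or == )>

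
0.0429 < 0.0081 False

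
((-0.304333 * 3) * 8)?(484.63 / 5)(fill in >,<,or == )<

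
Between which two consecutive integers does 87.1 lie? 87 and 88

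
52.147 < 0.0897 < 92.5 False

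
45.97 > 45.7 True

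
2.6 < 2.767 True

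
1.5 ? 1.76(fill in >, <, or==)<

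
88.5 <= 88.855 True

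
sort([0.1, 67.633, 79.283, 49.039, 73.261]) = [0.1, 49.039, 67.633, 73.261, 79.283]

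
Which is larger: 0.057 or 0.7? 0.7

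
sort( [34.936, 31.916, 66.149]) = [31.916, 34.936, 66.149]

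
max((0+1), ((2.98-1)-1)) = 1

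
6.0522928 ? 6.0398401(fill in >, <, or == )>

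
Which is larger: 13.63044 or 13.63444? 13.63444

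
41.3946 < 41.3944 False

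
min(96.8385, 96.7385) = 96.7385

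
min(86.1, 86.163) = 86.1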